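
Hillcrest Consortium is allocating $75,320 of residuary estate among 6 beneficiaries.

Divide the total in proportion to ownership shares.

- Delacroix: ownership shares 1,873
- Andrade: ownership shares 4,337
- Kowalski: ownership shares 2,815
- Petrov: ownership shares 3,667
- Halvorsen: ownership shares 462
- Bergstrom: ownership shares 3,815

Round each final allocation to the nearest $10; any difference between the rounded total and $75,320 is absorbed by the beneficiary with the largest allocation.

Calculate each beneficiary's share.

Sum of ownership shares: 16,969.
Proportional shares: Delacroix 1,873/16,969 × $75,320 = 8,313.65; Andrade 4,337/16,969 × $75,320 = 19,250.57; Kowalski 2,815/16,969 × $75,320 = 12,494.89; Petrov 3,667/16,969 × $75,320 = 16,276.65; Halvorsen 462/16,969 × $75,320 = 2,050.67; Bergstrom 3,815/16,969 × $75,320 = 16,933.57.
At nearest $10: Delacroix $8,310; Andrade $19,250; Kowalski $12,490; Petrov $16,280; Halvorsen $2,050; Bergstrom $16,930. Sum = $75,310.
Difference $75,320 − $75,310 = +$10 applied to largest allocation (Andrade): Andrade becomes $19,260.

Delacroix: $8,310 · Andrade: $19,260 · Kowalski: $12,490 · Petrov: $16,280 · Halvorsen: $2,050 · Bergstrom: $16,930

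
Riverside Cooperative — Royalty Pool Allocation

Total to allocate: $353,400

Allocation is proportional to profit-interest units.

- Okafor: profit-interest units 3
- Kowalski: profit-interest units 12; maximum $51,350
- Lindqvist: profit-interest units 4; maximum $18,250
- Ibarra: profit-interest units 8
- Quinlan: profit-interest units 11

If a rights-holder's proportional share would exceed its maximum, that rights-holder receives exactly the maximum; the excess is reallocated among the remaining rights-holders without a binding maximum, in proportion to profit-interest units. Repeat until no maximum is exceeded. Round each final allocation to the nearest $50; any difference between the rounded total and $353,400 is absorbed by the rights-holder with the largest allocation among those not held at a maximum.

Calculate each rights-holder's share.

Sum of profit-interest units: 38.
Proportional shares (ignoring caps): Okafor 27,900.00; Kowalski 111,600.00; Lindqvist 37,200.00; Ibarra 74,400.00; Quinlan 102,300.00.
Held at cap: Kowalski ($51,350), Lindqvist ($18,250); balance $283,800 reallocated over remaining profit-interest units 22.
Redistributed shares: Okafor 38,700.00 → $38,700; Ibarra 103,200.00 → $103,200; Quinlan 141,900.00 → $141,900.

Okafor: $38,700 | Kowalski: $51,350 | Lindqvist: $18,250 | Ibarra: $103,200 | Quinlan: $141,900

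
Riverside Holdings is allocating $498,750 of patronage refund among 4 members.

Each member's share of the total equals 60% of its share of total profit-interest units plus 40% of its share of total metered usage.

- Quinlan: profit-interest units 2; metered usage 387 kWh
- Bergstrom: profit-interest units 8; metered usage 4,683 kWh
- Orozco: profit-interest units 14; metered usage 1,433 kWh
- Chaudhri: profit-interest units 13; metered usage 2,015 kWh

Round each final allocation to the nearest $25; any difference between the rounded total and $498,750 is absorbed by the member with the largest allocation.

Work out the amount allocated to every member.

Profit-interest units total 37; metered usage total 8,518.
Combined weights (60% profit-interest units + 40% metered usage): Quinlan 0.0506; Bergstrom 0.3496; Orozco 0.2943; Chaudhri 0.3054.
Raw shares: Quinlan 25,239.60; Bergstrom 174,383.20; Orozco 146,792.01; Chaudhri 152,335.19.
At nearest $25: Quinlan $25,250; Bergstrom $174,375; Orozco $146,800; Chaudhri $152,325. Sum = $498,750.
No rounding difference to absorb.

Quinlan: $25,250 · Bergstrom: $174,375 · Orozco: $146,800 · Chaudhri: $152,325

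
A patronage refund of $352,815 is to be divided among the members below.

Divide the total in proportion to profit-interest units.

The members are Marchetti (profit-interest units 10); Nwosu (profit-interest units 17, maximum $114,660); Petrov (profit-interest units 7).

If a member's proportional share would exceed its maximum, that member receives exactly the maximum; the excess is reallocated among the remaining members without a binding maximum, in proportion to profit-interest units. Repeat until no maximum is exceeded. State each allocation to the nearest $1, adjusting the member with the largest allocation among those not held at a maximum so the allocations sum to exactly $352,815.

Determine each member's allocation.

Total profit-interest units = 34.
Unconstrained shares: Marchetti 103,769.12; Nwosu 176,407.50; Petrov 72,638.38.
Held at cap: Nwosu ($114,660); balance $238,155 reallocated over remaining profit-interest units 17.
Redistributed shares: Marchetti 140,091.18 → $140,091; Petrov 98,063.82 → $98,064.

Marchetti: $140,091 · Nwosu: $114,660 · Petrov: $98,064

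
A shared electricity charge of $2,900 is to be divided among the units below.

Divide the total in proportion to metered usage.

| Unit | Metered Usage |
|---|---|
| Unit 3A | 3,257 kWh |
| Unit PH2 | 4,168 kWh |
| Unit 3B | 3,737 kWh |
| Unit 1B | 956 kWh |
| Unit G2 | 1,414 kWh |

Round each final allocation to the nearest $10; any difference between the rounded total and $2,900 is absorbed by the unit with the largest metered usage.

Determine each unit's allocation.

Unit 3A: $700 · Unit PH2: $900 · Unit 3B: $800 · Unit 1B: $200 · Unit G2: $300

Total metered usage = 13,532.
Pro-rata amounts: Unit 3A 3,257/13,532 × $2,900 = 698.00; Unit PH2 4,168/13,532 × $2,900 = 893.23; Unit 3B 3,737/13,532 × $2,900 = 800.86; Unit 1B 956/13,532 × $2,900 = 204.88; Unit G2 1,414/13,532 × $2,900 = 303.03.
Rounded to nearest $10: Unit 3A $700; Unit PH2 $890; Unit 3B $800; Unit 1B $200; Unit G2 $300. Sum = $2,890.
Difference $2,900 − $2,890 = +$10 applied to largest metered usage (Unit PH2): Unit PH2 becomes $900.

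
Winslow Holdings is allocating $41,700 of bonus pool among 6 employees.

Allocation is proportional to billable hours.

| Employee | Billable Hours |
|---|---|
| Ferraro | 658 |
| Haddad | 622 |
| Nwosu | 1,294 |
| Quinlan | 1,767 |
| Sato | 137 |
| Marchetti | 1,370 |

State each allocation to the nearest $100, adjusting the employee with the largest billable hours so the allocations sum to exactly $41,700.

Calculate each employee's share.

Ferraro: $4,700 · Haddad: $4,400 · Nwosu: $9,200 · Quinlan: $12,600 · Sato: $1,000 · Marchetti: $9,800

Billable hours total: 658 + 622 + 1,294 + 1,767 + 137 + 1,370 = 5,848.
Proportional shares: Ferraro 4,691.96; Haddad 4,435.26; Nwosu 9,227.05; Quinlan 12,599.85; Sato 976.90; Marchetti 9,768.98.
At nearest $100: Ferraro $4,700; Haddad $4,400; Nwosu $9,200; Quinlan $12,600; Sato $1,000; Marchetti $9,800. Sum = $41,700.
Rounded total matches; no reconciliation needed.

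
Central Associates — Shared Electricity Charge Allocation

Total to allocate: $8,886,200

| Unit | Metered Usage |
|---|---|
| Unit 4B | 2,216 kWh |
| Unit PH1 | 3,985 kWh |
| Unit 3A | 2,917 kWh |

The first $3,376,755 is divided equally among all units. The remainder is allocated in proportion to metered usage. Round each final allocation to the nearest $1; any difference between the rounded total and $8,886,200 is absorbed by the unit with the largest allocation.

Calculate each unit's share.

Equal tier: $3,376,755 ÷ 3 = $1,125,585 apiece.
Remainder $5,509,445 by metered usage (total 9,118): Unit 4B 1,338,992.12 → $1,338,992; Unit PH1 2,407,889.70 → $2,407,890; Unit 3A 1,762,563.18 → $1,762,563.
Totals: Unit 4B $1,125,585 + $1,338,992 = $2,464,577; Unit PH1 $1,125,585 + $2,407,890 = $3,533,475; Unit 3A $1,125,585 + $1,762,563 = $2,888,148.

Unit 4B: $2,464,577 | Unit PH1: $3,533,475 | Unit 3A: $2,888,148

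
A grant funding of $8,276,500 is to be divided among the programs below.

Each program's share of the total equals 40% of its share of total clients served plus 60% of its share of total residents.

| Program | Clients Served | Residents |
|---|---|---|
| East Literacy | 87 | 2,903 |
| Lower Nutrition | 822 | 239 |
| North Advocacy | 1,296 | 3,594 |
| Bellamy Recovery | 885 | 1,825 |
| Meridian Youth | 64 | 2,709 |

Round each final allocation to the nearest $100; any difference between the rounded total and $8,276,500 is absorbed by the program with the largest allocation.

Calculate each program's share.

East Literacy: $1,370,500 | Lower Nutrition: $968,100 | North Advocacy: $2,944,000 | Bellamy Recovery: $1,733,100 | Meridian Youth: $1,260,800

Clients served total 3,154; residents total 11,270.
Composite weights (40% clients served + 60% residents): East Literacy 0.1656; Lower Nutrition 0.1170; North Advocacy 0.3557; Bellamy Recovery 0.2094; Meridian Youth 0.1523.
Raw shares: East Literacy 1,370,468.52; Lower Nutrition 968,123.88; North Advocacy 2,943,972.19; Bellamy Recovery 1,733,091.08; Meridian Youth 1,260,844.33.
At nearest $100: East Literacy $1,370,500; Lower Nutrition $968,100; North Advocacy $2,944,000; Bellamy Recovery $1,733,100; Meridian Youth $1,260,800. Sum = $8,276,500.
Rounded total matches; no reconciliation needed.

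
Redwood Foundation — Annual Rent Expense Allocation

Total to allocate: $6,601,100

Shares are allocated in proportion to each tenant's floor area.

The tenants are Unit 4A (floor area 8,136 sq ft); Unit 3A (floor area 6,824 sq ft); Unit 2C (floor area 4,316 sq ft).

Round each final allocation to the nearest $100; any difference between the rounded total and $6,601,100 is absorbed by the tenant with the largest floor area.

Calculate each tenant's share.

Unit 4A: $2,786,200 | Unit 3A: $2,336,900 | Unit 2C: $1,478,000

Combined floor area = 8,136 + 6,824 + 4,316 = 19,276.
Proportional shares: Unit 4A 2,786,187.47; Unit 3A 2,336,890.77; Unit 2C 1,478,021.77.
At nearest $100: Unit 4A $2,786,200; Unit 3A $2,336,900; Unit 2C $1,478,000. Sum = $6,601,100.
No rounding difference to absorb.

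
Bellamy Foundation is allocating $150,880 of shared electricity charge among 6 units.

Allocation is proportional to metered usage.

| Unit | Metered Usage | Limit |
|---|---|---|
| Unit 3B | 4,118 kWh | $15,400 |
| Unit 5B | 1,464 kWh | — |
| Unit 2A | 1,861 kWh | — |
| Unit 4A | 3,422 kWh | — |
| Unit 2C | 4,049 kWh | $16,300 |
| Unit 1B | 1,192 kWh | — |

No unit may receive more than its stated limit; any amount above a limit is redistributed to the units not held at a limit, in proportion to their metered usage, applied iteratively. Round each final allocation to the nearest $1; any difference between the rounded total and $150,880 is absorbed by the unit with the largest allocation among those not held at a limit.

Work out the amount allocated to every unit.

Sum of metered usage: 16,106.
Unconstrained shares: Unit 3B 38,577.17; Unit 5B 13,714.66; Unit 2A 17,433.73; Unit 4A 32,057.08; Unit 2C 37,930.78; Unit 1B 11,166.58.
Capped: Unit 3B ($15,400), Unit 2C ($16,300); remaining pool $119,180 reallocated over remaining metered usage 7,939.
Redistributed shares: Unit 5B 21,977.52 → $21,978; Unit 2A 27,937.27 → $27,937; Unit 4A 51,370.95 → $51,371; Unit 1B 17,894.26 → $17,894.

Unit 3B: $15,400 | Unit 5B: $21,978 | Unit 2A: $27,937 | Unit 4A: $51,371 | Unit 2C: $16,300 | Unit 1B: $17,894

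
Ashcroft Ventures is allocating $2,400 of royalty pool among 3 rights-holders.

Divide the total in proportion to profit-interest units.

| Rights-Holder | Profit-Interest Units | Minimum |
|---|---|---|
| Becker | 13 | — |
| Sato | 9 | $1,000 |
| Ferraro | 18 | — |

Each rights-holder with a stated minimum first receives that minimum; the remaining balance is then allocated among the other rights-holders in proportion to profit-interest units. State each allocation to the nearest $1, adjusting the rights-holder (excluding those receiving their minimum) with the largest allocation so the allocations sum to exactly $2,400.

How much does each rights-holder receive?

Becker: $587; Sato: $1,000; Ferraro: $813

Minimums first: Sato $1,000. Residual $1,400.
Residual split over remaining profit-interest units 31: Becker 587.10 → $587; Ferraro 812.90 → $813.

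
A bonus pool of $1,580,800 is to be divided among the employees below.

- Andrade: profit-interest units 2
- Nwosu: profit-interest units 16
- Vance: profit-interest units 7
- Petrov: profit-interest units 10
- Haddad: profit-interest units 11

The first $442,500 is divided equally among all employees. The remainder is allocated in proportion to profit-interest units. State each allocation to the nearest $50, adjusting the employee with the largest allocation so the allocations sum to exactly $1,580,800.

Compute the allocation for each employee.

$442,500 shared equally gives $88,500 per employee.
Remainder $1,138,300 by profit-interest units (total 46): Andrade 49,491.30 → $49,500; Nwosu 395,930.43 → $395,950; Vance 173,219.57 → $173,200; Petrov 247,456.52 → $247,450; Haddad 272,202.17 → $272,200.
Totals: Andrade $88,500 + $49,500 = $138,000; Nwosu $88,500 + $395,950 = $484,450; Vance $88,500 + $173,200 = $261,700; Petrov $88,500 + $247,450 = $335,950; Haddad $88,500 + $272,200 = $360,700.

Andrade: $138,000 | Nwosu: $484,450 | Vance: $261,700 | Petrov: $335,950 | Haddad: $360,700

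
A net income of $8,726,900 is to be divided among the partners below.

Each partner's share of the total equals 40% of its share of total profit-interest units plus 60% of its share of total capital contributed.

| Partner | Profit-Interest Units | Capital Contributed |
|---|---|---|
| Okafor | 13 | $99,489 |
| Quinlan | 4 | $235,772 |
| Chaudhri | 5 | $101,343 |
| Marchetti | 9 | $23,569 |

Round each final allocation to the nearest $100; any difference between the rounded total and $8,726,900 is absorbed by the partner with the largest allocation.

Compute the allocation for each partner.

Profit-interest units total 31; capital contributed total 460,173.
Blended shares (40% profit-interest units + 60% capital contributed): Okafor 0.2975; Quinlan 0.3590; Chaudhri 0.1967; Marchetti 0.1469.
Proportional shares: Okafor 2,595,915.98; Quinlan 3,133,183.87; Chaudhri 1,716,170.68; Marchetti 1,281,629.47.
Rounded to nearest $100: Okafor $2,595,900; Quinlan $3,133,200; Chaudhri $1,716,200; Marchetti $1,281,600. Sum = $8,726,900.
Rounded total matches; no reconciliation needed.

Okafor: $2,595,900 | Quinlan: $3,133,200 | Chaudhri: $1,716,200 | Marchetti: $1,281,600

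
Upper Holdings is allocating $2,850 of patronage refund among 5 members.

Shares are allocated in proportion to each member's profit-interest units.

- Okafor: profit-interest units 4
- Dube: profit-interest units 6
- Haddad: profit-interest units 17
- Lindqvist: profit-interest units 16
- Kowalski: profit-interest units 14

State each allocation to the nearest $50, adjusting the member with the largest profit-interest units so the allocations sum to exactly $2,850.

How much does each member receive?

Okafor: $200 · Dube: $300 · Haddad: $850 · Lindqvist: $800 · Kowalski: $700

Total profit-interest units = 4 + 6 + 17 + 16 + 14 = 57.
Pro-rata amounts: Okafor 200.00; Dube 300.00; Haddad 850.00; Lindqvist 800.00; Kowalski 700.00.
Rounded to nearest $50: Okafor $200; Dube $300; Haddad $850; Lindqvist $800; Kowalski $700. Sum = $2,850.
Sum already equals the total — no adjustment.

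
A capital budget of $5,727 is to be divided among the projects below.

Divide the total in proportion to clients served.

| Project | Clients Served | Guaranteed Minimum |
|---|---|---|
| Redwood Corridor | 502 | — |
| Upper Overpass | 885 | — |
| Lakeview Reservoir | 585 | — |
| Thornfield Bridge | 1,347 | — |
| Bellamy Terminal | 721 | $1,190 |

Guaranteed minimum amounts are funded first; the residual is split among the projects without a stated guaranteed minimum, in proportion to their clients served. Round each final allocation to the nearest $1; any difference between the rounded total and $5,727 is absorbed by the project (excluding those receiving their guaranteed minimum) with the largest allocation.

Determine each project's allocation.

Minimums first: Bellamy Terminal $1,190. Remaining pool $4,537.
Remaining pool split over remaining clients served 3,319: Redwood Corridor 686.22 → $686; Upper Overpass 1,209.78 → $1,210; Lakeview Reservoir 799.68 → $800; Thornfield Bridge 1,841.32 → $1,841.

Redwood Corridor: $686; Upper Overpass: $1,210; Lakeview Reservoir: $800; Thornfield Bridge: $1,841; Bellamy Terminal: $1,190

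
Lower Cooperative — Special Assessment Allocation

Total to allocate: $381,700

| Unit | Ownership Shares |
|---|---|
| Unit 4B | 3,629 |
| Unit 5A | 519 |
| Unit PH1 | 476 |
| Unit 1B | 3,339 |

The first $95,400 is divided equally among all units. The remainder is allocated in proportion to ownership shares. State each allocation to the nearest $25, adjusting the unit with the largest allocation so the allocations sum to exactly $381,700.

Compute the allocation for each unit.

Equal tier: $95,400 ÷ 4 = $23,850 apiece.
Remainder $286,300 by ownership shares (total 7,963): Unit 4B 130,476.29 → $130,475; Unit 5A 18,660.02 → $18,650; Unit PH1 17,114.00 → $17,125; Unit 1B 120,049.69 → $120,050.
Totals: Unit 4B $23,850 + $130,475 = $154,325; Unit 5A $23,850 + $18,650 = $42,500; Unit PH1 $23,850 + $17,125 = $40,975; Unit 1B $23,850 + $120,050 = $143,900.

Unit 4B: $154,325 | Unit 5A: $42,500 | Unit PH1: $40,975 | Unit 1B: $143,900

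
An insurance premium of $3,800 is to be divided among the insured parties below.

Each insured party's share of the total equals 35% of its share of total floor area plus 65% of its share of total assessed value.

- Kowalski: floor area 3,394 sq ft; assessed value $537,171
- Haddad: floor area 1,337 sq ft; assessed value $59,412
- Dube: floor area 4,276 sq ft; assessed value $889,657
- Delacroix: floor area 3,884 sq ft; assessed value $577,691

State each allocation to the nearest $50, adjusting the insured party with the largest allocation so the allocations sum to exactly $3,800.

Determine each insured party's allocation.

Kowalski: $1,000; Haddad: $200; Dube: $1,500; Delacroix: $1,100

Totals — floor area 12,891, assessed value 2,063,931.
Blended shares (35% floor area + 65% assessed value): Kowalski 0.2613; Haddad 0.0550; Dube 0.3963; Delacroix 0.2874.
Pro-rata amounts: Kowalski 993.03; Haddad 209.04; Dube 1,505.86; Delacroix 1,092.07.
At nearest $50: Kowalski $1,000; Haddad $200; Dube $1,500; Delacroix $1,100. Sum = $3,800.
No rounding difference to absorb.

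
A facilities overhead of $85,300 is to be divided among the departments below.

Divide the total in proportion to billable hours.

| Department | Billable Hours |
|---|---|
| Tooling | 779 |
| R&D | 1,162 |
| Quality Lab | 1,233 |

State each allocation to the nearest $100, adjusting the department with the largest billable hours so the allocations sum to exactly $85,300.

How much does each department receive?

Sum of billable hours: 779 + 1,162 + 1,233 = 3,174.
Raw shares: Tooling 20,935.32; R&D 31,228.29; Quality Lab 33,136.39.
At nearest $100: Tooling $20,900; R&D $31,200; Quality Lab $33,100. Sum = $85,200.
Difference $85,300 − $85,200 = +$100 applied to largest billable hours (Quality Lab): Quality Lab becomes $33,200.

Tooling: $20,900; R&D: $31,200; Quality Lab: $33,200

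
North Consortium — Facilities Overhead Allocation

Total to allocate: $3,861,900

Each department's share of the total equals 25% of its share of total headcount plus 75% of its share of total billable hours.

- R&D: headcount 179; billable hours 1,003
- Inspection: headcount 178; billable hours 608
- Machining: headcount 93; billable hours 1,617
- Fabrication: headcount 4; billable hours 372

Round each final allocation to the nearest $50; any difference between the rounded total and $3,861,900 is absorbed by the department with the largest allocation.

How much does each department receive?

R&D: $1,187,650 | Inspection: $867,700 | Machining: $1,498,750 | Fabrication: $307,800

Headcount total 454; billable hours total 3,600.
Combined weights (25% headcount + 75% billable hours): R&D 0.3075; Inspection 0.2247; Machining 0.3881; Fabrication 0.0797.
Proportional shares: R&D 1,187,637.04; Inspection 867,708.25; Machining 1,498,751.08; Fabrication 307,803.64.
At nearest $50: R&D $1,187,650; Inspection $867,700; Machining $1,498,750; Fabrication $307,800. Sum = $3,861,900.
No rounding difference to absorb.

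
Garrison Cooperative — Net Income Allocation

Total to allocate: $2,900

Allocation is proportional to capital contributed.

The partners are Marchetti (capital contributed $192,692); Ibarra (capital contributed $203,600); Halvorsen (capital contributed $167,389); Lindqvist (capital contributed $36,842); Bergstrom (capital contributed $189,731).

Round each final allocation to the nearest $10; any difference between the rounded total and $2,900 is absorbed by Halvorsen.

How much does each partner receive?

Sum of capital contributed: 790,254.
Unrounded shares: Marchetti 192,692/790,254 × $2,900 = 707.12; Ibarra 203,600/790,254 × $2,900 = 747.15; Halvorsen 167,389/790,254 × $2,900 = 614.27; Lindqvist 36,842/790,254 × $2,900 = 135.20; Bergstrom 189,731/790,254 × $2,900 = 696.26.
After rounding ($10): Marchetti $710; Ibarra $750; Halvorsen $610; Lindqvist $140; Bergstrom $700. Sum = $2,910.
Difference $2,900 − $2,910 = −$10 applied to Halvorsen: Halvorsen becomes $600.

Marchetti: $710 · Ibarra: $750 · Halvorsen: $600 · Lindqvist: $140 · Bergstrom: $700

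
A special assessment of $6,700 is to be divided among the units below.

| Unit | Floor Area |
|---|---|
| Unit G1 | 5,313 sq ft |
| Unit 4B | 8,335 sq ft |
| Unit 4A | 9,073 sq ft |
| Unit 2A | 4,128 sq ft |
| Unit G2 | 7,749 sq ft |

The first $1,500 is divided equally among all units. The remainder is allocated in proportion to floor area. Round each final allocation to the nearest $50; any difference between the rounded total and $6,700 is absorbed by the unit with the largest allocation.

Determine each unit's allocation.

Unit G1: $1,100; Unit 4B: $1,550; Unit 4A: $1,700; Unit 2A: $900; Unit G2: $1,450

First tranche $1,500 split equally: $300 each.
Remainder $5,200 by floor area (total 34,598): Unit G1 798.53 → $800; Unit 4B 1,252.73 → $1,250; Unit 4A 1,363.65 → $1,350; Unit 2A 620.43 → $600; Unit G2 1,164.66 → $1,150.
Rounding difference +$50 on remainder applied to Unit 4A.
Totals: Unit G1 $300 + $800 = $1,100; Unit 4B $300 + $1,250 = $1,550; Unit 4A $300 + $1,400 = $1,700; Unit 2A $300 + $600 = $900; Unit G2 $300 + $1,150 = $1,450.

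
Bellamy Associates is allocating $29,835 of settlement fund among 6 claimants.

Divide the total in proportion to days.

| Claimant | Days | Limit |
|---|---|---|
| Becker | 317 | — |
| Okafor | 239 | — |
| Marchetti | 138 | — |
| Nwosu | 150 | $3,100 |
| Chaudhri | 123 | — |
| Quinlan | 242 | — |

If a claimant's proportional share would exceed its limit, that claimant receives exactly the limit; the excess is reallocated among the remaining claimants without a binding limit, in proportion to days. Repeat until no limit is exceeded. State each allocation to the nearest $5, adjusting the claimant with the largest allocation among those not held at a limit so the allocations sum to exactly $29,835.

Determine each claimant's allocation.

Becker: $8,000 · Okafor: $6,035 · Marchetti: $3,485 · Nwosu: $3,100 · Chaudhri: $3,105 · Quinlan: $6,110

Total days = 1,209.
Pro-rata shares before constraints: Becker 7,822.74; Okafor 5,897.90; Marchetti 3,405.48; Nwosu 3,701.61; Chaudhri 3,035.32; Quinlan 5,971.94.
Capped: Nwosu ($3,100); residual $26,735 reallocated over remaining days 1,059.
Remaining shares: Becker 8,002.83 → $8,005; Okafor 6,033.68 → $6,035; Marchetti 3,483.88 → $3,485; Chaudhri 3,105.20 → $3,105; Quinlan 6,109.41 → $6,110.
Rounding difference −$5 applied to Becker → $8,000.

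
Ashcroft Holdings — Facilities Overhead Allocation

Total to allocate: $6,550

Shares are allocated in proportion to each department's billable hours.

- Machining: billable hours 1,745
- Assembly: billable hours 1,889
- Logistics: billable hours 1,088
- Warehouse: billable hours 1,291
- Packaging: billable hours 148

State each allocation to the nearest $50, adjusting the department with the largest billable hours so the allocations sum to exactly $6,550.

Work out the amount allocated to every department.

Billable hours total: 1,745 + 1,889 + 1,088 + 1,291 + 148 = 6,161.
Proportional shares: Machining 1,855.18; Assembly 2,008.27; Logistics 1,156.70; Warehouse 1,372.51; Packaging 157.34.
Rounded to nearest $50: Machining $1,850; Assembly $2,000; Logistics $1,150; Warehouse $1,350; Packaging $150. Sum = $6,500.
Difference $6,550 − $6,500 = +$50 applied to largest billable hours (Assembly): Assembly becomes $2,050.

Machining: $1,850 | Assembly: $2,050 | Logistics: $1,150 | Warehouse: $1,350 | Packaging: $150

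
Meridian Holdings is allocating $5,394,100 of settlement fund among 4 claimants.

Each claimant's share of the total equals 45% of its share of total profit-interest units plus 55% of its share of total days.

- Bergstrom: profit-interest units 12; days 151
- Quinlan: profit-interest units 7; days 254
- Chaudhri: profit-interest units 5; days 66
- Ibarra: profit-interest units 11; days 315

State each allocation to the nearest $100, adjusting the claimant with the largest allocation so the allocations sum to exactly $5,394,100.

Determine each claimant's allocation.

Bergstrom: $1,402,200 | Quinlan: $1,444,200 | Chaudhri: $595,900 | Ibarra: $1,951,800

Totals — profit-interest units 35, days 786.
Composite weights (45% profit-interest units + 55% days): Bergstrom 0.2599; Quinlan 0.2677; Chaudhri 0.1105; Ibarra 0.3618.
Raw shares: Bergstrom 1,402,181.69; Quinlan 1,444,191.35; Chaudhri 595,880.40; Ibarra 1,951,846.56.
After rounding ($100): Bergstrom $1,402,200; Quinlan $1,444,200; Chaudhri $595,900; Ibarra $1,951,800. Sum = $5,394,100.
Rounded total matches; no reconciliation needed.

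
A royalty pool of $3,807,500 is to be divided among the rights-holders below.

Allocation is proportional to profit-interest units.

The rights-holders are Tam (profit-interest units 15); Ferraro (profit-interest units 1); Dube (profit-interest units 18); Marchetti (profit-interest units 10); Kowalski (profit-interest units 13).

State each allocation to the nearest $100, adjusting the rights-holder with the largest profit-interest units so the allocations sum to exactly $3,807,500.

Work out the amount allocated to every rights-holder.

Combined profit-interest units = 15 + 1 + 18 + 10 + 13 = 57.
Raw shares: Tam 1,001,973.68; Ferraro 66,798.25; Dube 1,202,368.42; Marchetti 667,982.46; Kowalski 868,377.19.
Rounded to nearest $100: Tam $1,002,000; Ferraro $66,800; Dube $1,202,400; Marchetti $668,000; Kowalski $868,400. Sum = $3,807,600.
Difference $3,807,500 − $3,807,600 = −$100 applied to largest profit-interest units (Dube): Dube becomes $1,202,300.

Tam: $1,002,000 · Ferraro: $66,800 · Dube: $1,202,300 · Marchetti: $668,000 · Kowalski: $868,400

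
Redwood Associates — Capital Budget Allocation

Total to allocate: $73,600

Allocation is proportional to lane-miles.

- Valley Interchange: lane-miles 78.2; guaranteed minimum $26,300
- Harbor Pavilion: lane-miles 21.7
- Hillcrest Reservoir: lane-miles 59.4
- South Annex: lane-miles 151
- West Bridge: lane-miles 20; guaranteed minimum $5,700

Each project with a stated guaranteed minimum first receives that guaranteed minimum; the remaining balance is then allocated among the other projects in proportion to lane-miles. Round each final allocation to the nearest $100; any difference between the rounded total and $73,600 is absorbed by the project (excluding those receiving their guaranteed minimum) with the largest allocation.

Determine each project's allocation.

Guaranteed amounts: Valley Interchange $26,300; West Bridge $5,700. Residual $41,600.
Residual split over remaining lane-miles 232.1: Harbor Pavilion 3,889.36 → $3,900; Hillcrest Reservoir 10,646.45 → $10,600; South Annex 27,064.20 → $27,100.

Valley Interchange: $26,300; Harbor Pavilion: $3,900; Hillcrest Reservoir: $10,600; South Annex: $27,100; West Bridge: $5,700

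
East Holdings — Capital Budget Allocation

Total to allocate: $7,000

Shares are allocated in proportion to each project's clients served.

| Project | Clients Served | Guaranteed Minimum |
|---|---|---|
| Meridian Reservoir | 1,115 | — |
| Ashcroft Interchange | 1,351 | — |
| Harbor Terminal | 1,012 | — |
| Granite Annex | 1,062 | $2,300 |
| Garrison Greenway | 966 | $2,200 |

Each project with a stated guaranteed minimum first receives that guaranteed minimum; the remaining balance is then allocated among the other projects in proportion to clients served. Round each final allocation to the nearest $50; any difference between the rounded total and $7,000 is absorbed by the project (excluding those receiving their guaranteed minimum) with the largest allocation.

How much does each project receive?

Minimums first: Granite Annex $2,300; Garrison Greenway $2,200. Remaining pool $2,500.
Remaining pool split over remaining clients served 3,478: Meridian Reservoir 801.47 → $800; Ashcroft Interchange 971.10 → $950; Harbor Terminal 727.43 → $750.

Meridian Reservoir: $800; Ashcroft Interchange: $950; Harbor Terminal: $750; Granite Annex: $2,300; Garrison Greenway: $2,200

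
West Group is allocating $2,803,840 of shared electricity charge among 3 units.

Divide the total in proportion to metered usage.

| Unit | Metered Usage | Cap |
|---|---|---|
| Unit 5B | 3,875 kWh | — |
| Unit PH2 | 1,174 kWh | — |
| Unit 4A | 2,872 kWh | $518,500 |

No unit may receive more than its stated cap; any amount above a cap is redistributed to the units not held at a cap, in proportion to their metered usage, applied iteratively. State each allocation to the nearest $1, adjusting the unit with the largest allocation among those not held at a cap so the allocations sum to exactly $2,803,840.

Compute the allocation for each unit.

Unit 5B: $1,753,950; Unit PH2: $531,390; Unit 4A: $518,500

Metered usage total: 7,921.
Proportional shares (ignoring caps): Unit 5B 1,371,655.09; Unit PH2 415,567.25; Unit 4A 1,016,617.66.
Cap binds for Unit 4A ($518,500); residual $2,285,340 reallocated over remaining metered usage 5,049.
Shares after redistribution: Unit 5B 1,753,949.79 → $1,753,950; Unit PH2 531,390.21 → $531,390.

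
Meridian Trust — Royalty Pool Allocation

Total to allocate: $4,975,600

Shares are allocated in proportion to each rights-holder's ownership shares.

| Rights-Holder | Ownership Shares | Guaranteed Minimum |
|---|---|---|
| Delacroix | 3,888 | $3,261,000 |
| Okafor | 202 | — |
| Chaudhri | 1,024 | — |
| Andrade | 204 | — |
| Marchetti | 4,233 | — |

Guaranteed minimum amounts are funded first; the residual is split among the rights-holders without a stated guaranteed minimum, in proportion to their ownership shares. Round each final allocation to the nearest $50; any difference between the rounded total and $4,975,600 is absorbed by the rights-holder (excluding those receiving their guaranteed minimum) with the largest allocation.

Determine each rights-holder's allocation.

Fund the minimums — Delacroix $3,261,000. Remaining pool $1,714,600.
Remaining pool split over remaining ownership shares 5,663: Okafor 61,160.02 → $61,150; Chaudhri 310,038.92 → $310,050; Andrade 61,765.57 → $61,750; Marchetti 1,281,635.49 → $1,281,650.

Delacroix: $3,261,000 | Okafor: $61,150 | Chaudhri: $310,050 | Andrade: $61,750 | Marchetti: $1,281,650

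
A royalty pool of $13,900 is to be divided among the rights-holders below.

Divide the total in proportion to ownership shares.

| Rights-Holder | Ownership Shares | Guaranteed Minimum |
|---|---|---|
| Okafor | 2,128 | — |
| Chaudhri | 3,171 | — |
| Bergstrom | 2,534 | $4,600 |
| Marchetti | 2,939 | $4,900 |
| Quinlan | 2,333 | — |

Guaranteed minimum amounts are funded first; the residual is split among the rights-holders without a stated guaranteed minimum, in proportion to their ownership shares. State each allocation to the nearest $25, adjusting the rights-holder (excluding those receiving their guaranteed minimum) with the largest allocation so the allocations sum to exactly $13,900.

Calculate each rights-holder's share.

Minimums first: Bergstrom $4,600; Marchetti $4,900. Residual $4,400.
Residual split over remaining ownership shares 7,632: Okafor 1,226.83 → $1,225; Chaudhri 1,828.14 → $1,825; Quinlan 1,345.02 → $1,350.

Okafor: $1,225 · Chaudhri: $1,825 · Bergstrom: $4,600 · Marchetti: $4,900 · Quinlan: $1,350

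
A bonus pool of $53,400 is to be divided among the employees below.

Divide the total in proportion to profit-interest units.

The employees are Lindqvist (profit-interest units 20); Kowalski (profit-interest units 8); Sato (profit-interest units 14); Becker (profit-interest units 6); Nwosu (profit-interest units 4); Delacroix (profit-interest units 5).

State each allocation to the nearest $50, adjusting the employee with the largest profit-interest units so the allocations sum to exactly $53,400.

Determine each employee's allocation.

Lindqvist: $18,750 | Kowalski: $7,500 | Sato: $13,100 | Becker: $5,600 | Nwosu: $3,750 | Delacroix: $4,700

Combined profit-interest units = 20 + 8 + 14 + 6 + 4 + 5 = 57.
Raw shares: Lindqvist 18,736.84; Kowalski 7,494.74; Sato 13,115.79; Becker 5,621.05; Nwosu 3,747.37; Delacroix 4,684.21.
After rounding ($50): Lindqvist $18,750; Kowalski $7,500; Sato $13,100; Becker $5,600; Nwosu $3,750; Delacroix $4,700. Sum = $53,400.
No rounding difference to absorb.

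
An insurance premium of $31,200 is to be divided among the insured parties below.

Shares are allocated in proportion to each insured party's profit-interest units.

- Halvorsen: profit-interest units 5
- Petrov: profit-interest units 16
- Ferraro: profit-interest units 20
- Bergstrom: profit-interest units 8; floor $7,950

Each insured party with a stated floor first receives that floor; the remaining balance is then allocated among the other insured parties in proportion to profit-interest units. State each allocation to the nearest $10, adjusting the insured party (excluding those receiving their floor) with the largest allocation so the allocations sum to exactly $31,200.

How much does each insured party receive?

Minimums first: Bergstrom $7,950. Residual $23,250.
Residual split over remaining profit-interest units 41: Halvorsen 2,835.37 → $2,840; Petrov 9,073.17 → $9,070; Ferraro 11,341.46 → $11,340.

Halvorsen: $2,840; Petrov: $9,070; Ferraro: $11,340; Bergstrom: $7,950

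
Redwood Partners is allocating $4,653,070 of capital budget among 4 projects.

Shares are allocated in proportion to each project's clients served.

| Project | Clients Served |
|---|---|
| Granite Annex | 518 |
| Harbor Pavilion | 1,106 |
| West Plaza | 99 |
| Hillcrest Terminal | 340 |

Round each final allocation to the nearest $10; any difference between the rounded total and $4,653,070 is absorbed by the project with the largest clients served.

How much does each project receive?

Granite Annex: $1,168,340; Harbor Pavilion: $2,494,570; West Plaza: $223,290; Hillcrest Terminal: $766,870

Combined clients served = 518 + 1,106 + 99 + 340 = 2,063.
Unrounded shares: Granite Annex 1,168,342.35; Harbor Pavilion 2,494,568.79; West Plaza 223,293.23; Hillcrest Terminal 766,865.63.
At nearest $10: Granite Annex $1,168,340; Harbor Pavilion $2,494,570; West Plaza $223,290; Hillcrest Terminal $766,870. Sum = $4,653,070.
No rounding difference to absorb.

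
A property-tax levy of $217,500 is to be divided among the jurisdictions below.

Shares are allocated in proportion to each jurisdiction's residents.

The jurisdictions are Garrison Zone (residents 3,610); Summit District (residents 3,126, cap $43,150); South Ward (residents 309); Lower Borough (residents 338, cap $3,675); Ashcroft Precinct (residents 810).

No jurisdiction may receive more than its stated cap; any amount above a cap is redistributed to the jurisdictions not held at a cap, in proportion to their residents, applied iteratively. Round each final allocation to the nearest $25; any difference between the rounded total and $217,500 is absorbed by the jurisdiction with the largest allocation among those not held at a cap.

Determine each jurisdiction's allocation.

Garrison Zone: $130,300 | Summit District: $43,150 | South Ward: $11,150 | Lower Borough: $3,675 | Ashcroft Precinct: $29,225

Residents total: 8,193.
Proportional shares (ignoring caps): Garrison Zone 95,834.86; Summit District 82,986.09; South Ward 8,203.04; Lower Borough 8,972.90; Ashcroft Precinct 21,503.11.
Held at cap: Summit District ($43,150), Lower Borough ($3,675); balance $170,675 reallocated over remaining residents 4,729.
Remaining shares: Garrison Zone 130,289.01 → $130,300; South Ward 11,152.16 → $11,150; Ashcroft Precinct 29,233.82 → $29,225.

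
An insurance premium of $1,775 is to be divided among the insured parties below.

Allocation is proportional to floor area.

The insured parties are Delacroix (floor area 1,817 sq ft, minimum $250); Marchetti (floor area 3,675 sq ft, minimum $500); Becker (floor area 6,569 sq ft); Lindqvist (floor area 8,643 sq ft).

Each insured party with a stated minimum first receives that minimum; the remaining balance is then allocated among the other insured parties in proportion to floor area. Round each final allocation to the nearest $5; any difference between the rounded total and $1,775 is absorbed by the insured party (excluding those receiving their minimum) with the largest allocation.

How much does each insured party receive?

Fund the minimums — Delacroix $250; Marchetti $500. Balance $1,025.
Balance split over remaining floor area 15,212: Becker 442.63 → $445; Lindqvist 582.37 → $580.

Delacroix: $250; Marchetti: $500; Becker: $445; Lindqvist: $580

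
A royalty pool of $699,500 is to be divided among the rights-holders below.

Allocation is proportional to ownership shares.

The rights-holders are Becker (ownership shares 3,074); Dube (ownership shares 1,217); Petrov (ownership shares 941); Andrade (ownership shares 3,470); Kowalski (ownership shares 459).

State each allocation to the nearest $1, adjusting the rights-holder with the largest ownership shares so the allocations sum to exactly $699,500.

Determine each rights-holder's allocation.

Becker: $234,719 · Dube: $92,926 · Petrov: $71,851 · Andrade: $264,956 · Kowalski: $35,048

Combined ownership shares = 3,074 + 1,217 + 941 + 3,470 + 459 = 9,161.
Proportional shares: Becker 234,719.24; Dube 92,925.61; Petrov 71,851.27; Andrade 264,956.34; Kowalski 35,047.54.
After rounding ($1): Becker $234,719; Dube $92,926; Petrov $71,851; Andrade $264,956; Kowalski $35,048. Sum = $699,500.
Rounded total matches; no reconciliation needed.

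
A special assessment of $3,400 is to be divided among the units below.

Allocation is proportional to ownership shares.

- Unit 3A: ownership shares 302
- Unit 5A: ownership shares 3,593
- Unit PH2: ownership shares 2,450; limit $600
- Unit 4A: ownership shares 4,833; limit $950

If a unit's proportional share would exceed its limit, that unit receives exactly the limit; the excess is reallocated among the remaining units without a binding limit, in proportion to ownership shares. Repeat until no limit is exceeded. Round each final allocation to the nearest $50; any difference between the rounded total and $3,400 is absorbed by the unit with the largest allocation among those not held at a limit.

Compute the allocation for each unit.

Combined ownership shares = 11,178.
Pro-rata shares before constraints: Unit 3A 91.86; Unit 5A 1,092.88; Unit PH2 745.21; Unit 4A 1,470.05.
Cap binds for Unit PH2 ($600), Unit 4A ($950); balance $1,850 reallocated over remaining ownership shares 3,895.
Shares after redistribution: Unit 3A 143.44 → $150; Unit 5A 1,706.56 → $1,700.

Unit 3A: $150 · Unit 5A: $1,700 · Unit PH2: $600 · Unit 4A: $950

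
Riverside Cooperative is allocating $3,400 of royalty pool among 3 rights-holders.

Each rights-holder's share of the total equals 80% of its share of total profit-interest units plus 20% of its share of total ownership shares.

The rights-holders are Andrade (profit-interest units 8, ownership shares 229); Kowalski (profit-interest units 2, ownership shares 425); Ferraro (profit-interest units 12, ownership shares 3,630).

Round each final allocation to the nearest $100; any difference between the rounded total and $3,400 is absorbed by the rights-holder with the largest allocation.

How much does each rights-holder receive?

Profit-interest units total 22; ownership shares total 4,284.
Combined weights (80% profit-interest units + 20% ownership shares): Andrade 0.3016; Kowalski 0.0926; Ferraro 0.6058.
Unrounded shares: Andrade 1,025.44; Kowalski 314.73; Ferraro 2,059.83.
At nearest $100: Andrade $1,000; Kowalski $300; Ferraro $2,100. Sum = $3,400.
Sum already equals the total — no adjustment.

Andrade: $1,000; Kowalski: $300; Ferraro: $2,100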